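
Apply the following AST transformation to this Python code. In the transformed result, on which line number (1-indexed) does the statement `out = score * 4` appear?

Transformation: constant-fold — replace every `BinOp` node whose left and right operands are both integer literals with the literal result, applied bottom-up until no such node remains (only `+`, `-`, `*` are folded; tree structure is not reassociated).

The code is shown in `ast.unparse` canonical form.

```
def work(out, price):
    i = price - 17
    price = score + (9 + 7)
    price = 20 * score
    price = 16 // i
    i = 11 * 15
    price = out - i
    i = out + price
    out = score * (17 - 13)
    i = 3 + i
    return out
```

Transformed code:
def work(out, price):
    i = price - 17
    price = score + 16
    price = 20 * score
    price = 16 // i
    i = 165
    price = out - i
    i = out + price
    out = score * 4
    i = 3 + i
    return out

9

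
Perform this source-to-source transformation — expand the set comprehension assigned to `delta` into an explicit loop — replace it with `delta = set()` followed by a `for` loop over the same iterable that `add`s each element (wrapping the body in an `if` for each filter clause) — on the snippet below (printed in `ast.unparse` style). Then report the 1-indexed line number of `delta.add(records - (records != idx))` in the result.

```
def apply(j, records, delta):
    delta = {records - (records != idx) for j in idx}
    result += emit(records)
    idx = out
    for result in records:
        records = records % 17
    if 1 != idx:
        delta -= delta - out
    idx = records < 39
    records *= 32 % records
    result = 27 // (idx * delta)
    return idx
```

4

Transformed code:
def apply(j, records, delta):
    delta = set()
    for j in idx:
        delta.add(records - (records != idx))
    result += emit(records)
    idx = out
    for result in records:
        records = records % 17
    if 1 != idx:
        delta -= delta - out
    idx = records < 39
    records *= 32 % records
    result = 27 // (idx * delta)
    return idx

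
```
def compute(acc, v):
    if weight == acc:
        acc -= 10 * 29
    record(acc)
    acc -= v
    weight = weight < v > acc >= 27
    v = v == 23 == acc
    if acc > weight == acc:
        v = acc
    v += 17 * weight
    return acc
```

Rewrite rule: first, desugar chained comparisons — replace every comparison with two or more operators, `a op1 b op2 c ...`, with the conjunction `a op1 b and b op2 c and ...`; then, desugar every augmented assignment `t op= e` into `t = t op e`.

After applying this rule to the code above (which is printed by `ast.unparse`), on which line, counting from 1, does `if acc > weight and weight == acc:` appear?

8

Transformed code:
def compute(acc, v):
    if weight == acc:
        acc = acc - 10 * 29
    record(acc)
    acc = acc - v
    weight = weight < v and v > acc and (acc >= 27)
    v = v == 23 and 23 == acc
    if acc > weight and weight == acc:
        v = acc
    v = v + 17 * weight
    return acc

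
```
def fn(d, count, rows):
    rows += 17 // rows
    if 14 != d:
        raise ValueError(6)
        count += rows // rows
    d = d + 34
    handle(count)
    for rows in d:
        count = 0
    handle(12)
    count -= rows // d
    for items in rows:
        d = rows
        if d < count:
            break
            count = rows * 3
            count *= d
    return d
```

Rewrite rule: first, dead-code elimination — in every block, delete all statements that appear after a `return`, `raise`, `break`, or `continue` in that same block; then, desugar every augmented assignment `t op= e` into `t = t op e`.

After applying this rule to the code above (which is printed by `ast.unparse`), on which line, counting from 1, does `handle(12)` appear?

9

Transformed code:
def fn(d, count, rows):
    rows = rows + 17 // rows
    if 14 != d:
        raise ValueError(6)
    d = d + 34
    handle(count)
    for rows in d:
        count = 0
    handle(12)
    count = count - rows // d
    for items in rows:
        d = rows
        if d < count:
            break
    return d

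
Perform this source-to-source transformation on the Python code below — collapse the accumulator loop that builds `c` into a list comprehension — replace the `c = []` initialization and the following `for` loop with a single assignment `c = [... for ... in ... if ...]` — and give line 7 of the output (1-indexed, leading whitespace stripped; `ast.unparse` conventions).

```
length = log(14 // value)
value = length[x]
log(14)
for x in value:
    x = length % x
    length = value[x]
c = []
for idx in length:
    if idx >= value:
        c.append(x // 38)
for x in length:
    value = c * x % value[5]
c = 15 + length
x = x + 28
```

c = [x // 38 for idx in length if idx >= value]

Transformed code:
length = log(14 // value)
value = length[x]
log(14)
for x in value:
    x = length % x
    length = value[x]
c = [x // 38 for idx in length if idx >= value]
for x in length:
    value = c * x % value[5]
c = 15 + length
x = x + 28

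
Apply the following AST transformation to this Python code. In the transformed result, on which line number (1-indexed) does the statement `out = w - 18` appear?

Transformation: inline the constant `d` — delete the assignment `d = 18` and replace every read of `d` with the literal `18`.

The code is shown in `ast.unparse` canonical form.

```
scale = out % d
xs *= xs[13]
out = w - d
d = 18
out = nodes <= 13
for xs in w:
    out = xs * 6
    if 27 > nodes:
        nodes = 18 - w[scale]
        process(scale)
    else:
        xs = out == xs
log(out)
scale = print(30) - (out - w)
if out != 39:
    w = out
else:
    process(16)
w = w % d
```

3

Transformed code:
scale = out % 18
xs *= xs[13]
out = w - 18
out = nodes <= 13
for xs in w:
    out = xs * 6
    if 27 > nodes:
        nodes = 18 - w[scale]
        process(scale)
    else:
        xs = out == xs
log(out)
scale = print(30) - (out - w)
if out != 39:
    w = out
else:
    process(16)
w = w % 18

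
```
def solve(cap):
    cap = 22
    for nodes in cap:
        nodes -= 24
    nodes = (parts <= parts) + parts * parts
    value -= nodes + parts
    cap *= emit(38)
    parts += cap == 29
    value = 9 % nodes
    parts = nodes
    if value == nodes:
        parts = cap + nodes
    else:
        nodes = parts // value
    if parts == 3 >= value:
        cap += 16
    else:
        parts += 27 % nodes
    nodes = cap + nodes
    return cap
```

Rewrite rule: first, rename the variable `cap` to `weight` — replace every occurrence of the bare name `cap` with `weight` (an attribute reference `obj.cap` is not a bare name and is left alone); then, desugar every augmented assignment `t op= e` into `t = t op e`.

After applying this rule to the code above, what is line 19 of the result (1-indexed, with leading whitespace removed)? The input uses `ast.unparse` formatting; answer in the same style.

nodes = weight + nodes

Transformed code:
def solve(weight):
    weight = 22
    for nodes in weight:
        nodes = nodes - 24
    nodes = (parts <= parts) + parts * parts
    value = value - (nodes + parts)
    weight = weight * emit(38)
    parts = parts + (weight == 29)
    value = 9 % nodes
    parts = nodes
    if value == nodes:
        parts = weight + nodes
    else:
        nodes = parts // value
    if parts == 3 >= value:
        weight = weight + 16
    else:
        parts = parts + 27 % nodes
    nodes = weight + nodes
    return weight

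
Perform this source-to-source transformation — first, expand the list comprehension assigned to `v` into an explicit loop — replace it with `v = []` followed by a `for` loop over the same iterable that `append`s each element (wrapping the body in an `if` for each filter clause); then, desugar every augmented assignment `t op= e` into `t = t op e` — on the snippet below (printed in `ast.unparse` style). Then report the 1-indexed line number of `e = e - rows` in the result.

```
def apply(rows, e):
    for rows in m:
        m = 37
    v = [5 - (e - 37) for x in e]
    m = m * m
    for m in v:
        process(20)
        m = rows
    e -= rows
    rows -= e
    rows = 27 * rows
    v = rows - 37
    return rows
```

Transformed code:
def apply(rows, e):
    for rows in m:
        m = 37
    v = []
    for x in e:
        v.append(5 - (e - 37))
    m = m * m
    for m in v:
        process(20)
        m = rows
    e = e - rows
    rows = rows - e
    rows = 27 * rows
    v = rows - 37
    return rows

11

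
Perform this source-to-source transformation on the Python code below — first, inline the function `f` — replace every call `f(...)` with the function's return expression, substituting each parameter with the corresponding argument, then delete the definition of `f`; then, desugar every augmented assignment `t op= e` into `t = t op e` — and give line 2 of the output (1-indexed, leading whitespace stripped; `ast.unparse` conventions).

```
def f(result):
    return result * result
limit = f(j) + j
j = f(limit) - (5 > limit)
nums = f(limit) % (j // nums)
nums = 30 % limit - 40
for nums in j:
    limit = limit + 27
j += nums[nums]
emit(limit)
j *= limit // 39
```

j = limit * limit - (5 > limit)

Transformed code:
limit = j * j + j
j = limit * limit - (5 > limit)
nums = limit * limit % (j // nums)
nums = 30 % limit - 40
for nums in j:
    limit = limit + 27
j = j + nums[nums]
emit(limit)
j = j * (limit // 39)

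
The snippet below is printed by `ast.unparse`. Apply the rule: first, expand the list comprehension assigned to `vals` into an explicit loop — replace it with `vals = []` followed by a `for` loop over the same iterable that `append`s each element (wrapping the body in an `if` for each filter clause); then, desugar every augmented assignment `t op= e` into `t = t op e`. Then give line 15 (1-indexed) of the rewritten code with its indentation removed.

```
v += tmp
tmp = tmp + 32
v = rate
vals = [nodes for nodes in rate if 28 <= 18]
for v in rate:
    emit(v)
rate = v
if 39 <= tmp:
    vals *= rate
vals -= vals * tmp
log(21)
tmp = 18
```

Transformed code:
v = v + tmp
tmp = tmp + 32
v = rate
vals = []
for nodes in rate:
    if 28 <= 18:
        vals.append(nodes)
for v in rate:
    emit(v)
rate = v
if 39 <= tmp:
    vals = vals * rate
vals = vals - vals * tmp
log(21)
tmp = 18

tmp = 18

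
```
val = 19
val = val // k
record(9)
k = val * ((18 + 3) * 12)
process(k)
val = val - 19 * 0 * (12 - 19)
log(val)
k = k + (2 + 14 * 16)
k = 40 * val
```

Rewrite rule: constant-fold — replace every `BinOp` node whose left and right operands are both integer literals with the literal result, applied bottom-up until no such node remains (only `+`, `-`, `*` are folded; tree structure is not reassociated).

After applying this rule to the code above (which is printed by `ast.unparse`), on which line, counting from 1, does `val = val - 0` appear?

Transformed code:
val = 19
val = val // k
record(9)
k = val * 252
process(k)
val = val - 0
log(val)
k = k + 226
k = 40 * val

6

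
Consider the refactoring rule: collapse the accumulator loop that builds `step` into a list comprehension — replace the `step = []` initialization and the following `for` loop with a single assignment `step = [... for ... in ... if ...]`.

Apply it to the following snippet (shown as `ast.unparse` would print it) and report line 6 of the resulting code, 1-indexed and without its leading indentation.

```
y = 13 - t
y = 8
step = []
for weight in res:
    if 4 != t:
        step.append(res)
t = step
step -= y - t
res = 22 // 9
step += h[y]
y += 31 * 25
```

res = 22 // 9

Transformed code:
y = 13 - t
y = 8
step = [res for weight in res if 4 != t]
t = step
step -= y - t
res = 22 // 9
step += h[y]
y += 31 * 25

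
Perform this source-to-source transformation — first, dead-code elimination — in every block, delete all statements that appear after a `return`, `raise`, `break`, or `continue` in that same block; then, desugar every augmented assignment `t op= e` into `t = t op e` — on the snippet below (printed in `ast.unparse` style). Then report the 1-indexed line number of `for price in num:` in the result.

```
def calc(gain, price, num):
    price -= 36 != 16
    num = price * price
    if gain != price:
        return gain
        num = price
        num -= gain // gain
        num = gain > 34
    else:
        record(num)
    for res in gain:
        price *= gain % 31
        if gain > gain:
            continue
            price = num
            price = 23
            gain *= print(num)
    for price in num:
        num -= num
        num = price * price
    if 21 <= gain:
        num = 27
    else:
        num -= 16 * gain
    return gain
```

Transformed code:
def calc(gain, price, num):
    price = price - (36 != 16)
    num = price * price
    if gain != price:
        return gain
    else:
        record(num)
    for res in gain:
        price = price * (gain % 31)
        if gain > gain:
            continue
    for price in num:
        num = num - num
        num = price * price
    if 21 <= gain:
        num = 27
    else:
        num = num - 16 * gain
    return gain

12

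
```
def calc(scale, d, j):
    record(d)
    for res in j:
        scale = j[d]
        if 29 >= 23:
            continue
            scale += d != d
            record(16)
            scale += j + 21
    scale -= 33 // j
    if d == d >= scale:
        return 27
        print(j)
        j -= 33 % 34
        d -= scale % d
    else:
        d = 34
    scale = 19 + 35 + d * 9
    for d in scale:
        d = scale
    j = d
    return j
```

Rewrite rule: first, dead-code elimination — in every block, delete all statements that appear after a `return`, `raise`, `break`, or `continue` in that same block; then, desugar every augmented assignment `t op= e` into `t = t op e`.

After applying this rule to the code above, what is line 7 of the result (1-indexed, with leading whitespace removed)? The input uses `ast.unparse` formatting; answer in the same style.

Transformed code:
def calc(scale, d, j):
    record(d)
    for res in j:
        scale = j[d]
        if 29 >= 23:
            continue
    scale = scale - 33 // j
    if d == d >= scale:
        return 27
    else:
        d = 34
    scale = 19 + 35 + d * 9
    for d in scale:
        d = scale
    j = d
    return j

scale = scale - 33 // j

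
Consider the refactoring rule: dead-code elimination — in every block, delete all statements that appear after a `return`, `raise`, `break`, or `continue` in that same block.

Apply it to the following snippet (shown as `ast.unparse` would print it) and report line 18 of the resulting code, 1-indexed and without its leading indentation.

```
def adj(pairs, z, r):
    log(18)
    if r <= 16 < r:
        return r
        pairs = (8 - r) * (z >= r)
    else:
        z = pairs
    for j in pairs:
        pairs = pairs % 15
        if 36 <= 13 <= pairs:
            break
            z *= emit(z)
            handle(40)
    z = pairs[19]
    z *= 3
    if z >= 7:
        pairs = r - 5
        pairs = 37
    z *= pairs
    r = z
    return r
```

return r

Transformed code:
def adj(pairs, z, r):
    log(18)
    if r <= 16 < r:
        return r
    else:
        z = pairs
    for j in pairs:
        pairs = pairs % 15
        if 36 <= 13 <= pairs:
            break
    z = pairs[19]
    z *= 3
    if z >= 7:
        pairs = r - 5
        pairs = 37
    z *= pairs
    r = z
    return r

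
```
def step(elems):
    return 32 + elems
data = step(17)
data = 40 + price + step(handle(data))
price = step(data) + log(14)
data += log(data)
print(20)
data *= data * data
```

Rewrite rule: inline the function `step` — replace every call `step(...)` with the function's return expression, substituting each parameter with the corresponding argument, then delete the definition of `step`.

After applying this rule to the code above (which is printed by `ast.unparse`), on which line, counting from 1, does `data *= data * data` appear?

Transformed code:
data = 32 + 17
data = 40 + price + (32 + handle(data))
price = 32 + data + log(14)
data += log(data)
print(20)
data *= data * data

6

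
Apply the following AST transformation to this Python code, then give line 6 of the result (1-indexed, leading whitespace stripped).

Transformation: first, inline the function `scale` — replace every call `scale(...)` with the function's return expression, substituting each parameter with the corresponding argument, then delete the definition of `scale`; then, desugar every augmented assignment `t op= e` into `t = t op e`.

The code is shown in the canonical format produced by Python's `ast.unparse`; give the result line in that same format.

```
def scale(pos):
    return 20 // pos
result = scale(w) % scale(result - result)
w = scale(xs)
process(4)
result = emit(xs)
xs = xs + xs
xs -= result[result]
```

Transformed code:
result = 20 // w % (20 // (result - result))
w = 20 // xs
process(4)
result = emit(xs)
xs = xs + xs
xs = xs - result[result]

xs = xs - result[result]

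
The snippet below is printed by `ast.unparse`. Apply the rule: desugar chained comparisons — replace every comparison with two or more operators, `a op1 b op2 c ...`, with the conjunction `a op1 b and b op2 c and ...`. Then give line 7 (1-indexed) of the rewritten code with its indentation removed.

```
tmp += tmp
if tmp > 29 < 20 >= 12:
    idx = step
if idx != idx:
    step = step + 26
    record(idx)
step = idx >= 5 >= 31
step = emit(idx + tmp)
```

step = idx >= 5 and 5 >= 31

Transformed code:
tmp += tmp
if tmp > 29 and 29 < 20 and (20 >= 12):
    idx = step
if idx != idx:
    step = step + 26
    record(idx)
step = idx >= 5 and 5 >= 31
step = emit(idx + tmp)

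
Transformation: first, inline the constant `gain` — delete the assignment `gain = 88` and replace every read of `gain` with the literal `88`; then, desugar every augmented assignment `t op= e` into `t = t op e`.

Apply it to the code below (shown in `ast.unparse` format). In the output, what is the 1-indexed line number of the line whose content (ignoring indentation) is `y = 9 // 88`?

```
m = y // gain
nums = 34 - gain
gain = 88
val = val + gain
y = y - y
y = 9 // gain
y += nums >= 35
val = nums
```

Transformed code:
m = y // 88
nums = 34 - 88
val = val + 88
y = y - y
y = 9 // 88
y = y + (nums >= 35)
val = nums

5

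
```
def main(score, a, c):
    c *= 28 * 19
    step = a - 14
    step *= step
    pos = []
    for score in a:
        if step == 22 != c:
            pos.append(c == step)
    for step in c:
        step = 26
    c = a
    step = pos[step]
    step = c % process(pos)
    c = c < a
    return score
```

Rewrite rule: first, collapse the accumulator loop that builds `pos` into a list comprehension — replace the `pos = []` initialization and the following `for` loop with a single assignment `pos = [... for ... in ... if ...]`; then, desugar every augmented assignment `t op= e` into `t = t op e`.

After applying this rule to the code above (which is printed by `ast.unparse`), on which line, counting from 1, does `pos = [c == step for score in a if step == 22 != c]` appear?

Transformed code:
def main(score, a, c):
    c = c * (28 * 19)
    step = a - 14
    step = step * step
    pos = [c == step for score in a if step == 22 != c]
    for step in c:
        step = 26
    c = a
    step = pos[step]
    step = c % process(pos)
    c = c < a
    return score

5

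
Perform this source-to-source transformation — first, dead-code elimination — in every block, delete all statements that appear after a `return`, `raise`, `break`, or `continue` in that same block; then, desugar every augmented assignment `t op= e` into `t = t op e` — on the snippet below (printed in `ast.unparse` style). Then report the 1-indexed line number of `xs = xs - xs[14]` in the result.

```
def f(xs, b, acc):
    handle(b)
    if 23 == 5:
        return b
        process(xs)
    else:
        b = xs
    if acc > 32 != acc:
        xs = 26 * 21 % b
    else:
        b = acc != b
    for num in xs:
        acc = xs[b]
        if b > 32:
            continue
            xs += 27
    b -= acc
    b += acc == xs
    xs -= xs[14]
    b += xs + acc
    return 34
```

17

Transformed code:
def f(xs, b, acc):
    handle(b)
    if 23 == 5:
        return b
    else:
        b = xs
    if acc > 32 != acc:
        xs = 26 * 21 % b
    else:
        b = acc != b
    for num in xs:
        acc = xs[b]
        if b > 32:
            continue
    b = b - acc
    b = b + (acc == xs)
    xs = xs - xs[14]
    b = b + (xs + acc)
    return 34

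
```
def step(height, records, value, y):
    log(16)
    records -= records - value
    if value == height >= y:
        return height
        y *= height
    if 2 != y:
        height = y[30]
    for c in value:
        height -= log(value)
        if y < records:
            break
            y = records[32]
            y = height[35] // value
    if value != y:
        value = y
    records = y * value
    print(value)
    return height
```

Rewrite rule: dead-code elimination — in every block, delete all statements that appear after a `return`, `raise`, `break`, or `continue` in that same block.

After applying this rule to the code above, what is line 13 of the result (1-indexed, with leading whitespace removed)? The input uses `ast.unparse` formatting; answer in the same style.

value = y

Transformed code:
def step(height, records, value, y):
    log(16)
    records -= records - value
    if value == height >= y:
        return height
    if 2 != y:
        height = y[30]
    for c in value:
        height -= log(value)
        if y < records:
            break
    if value != y:
        value = y
    records = y * value
    print(value)
    return height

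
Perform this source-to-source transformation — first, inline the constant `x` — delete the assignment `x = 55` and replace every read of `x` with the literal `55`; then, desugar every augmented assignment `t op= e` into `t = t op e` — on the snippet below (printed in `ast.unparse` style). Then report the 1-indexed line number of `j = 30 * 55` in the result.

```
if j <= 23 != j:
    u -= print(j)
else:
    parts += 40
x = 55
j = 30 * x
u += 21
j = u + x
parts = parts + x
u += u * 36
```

Transformed code:
if j <= 23 != j:
    u = u - print(j)
else:
    parts = parts + 40
j = 30 * 55
u = u + 21
j = u + 55
parts = parts + 55
u = u + u * 36

5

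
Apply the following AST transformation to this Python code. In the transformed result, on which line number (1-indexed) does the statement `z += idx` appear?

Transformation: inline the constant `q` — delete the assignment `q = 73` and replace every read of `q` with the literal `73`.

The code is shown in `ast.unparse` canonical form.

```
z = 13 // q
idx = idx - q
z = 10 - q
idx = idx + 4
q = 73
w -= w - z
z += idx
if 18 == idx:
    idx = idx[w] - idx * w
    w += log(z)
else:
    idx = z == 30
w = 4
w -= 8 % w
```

6

Transformed code:
z = 13 // 73
idx = idx - 73
z = 10 - 73
idx = idx + 4
w -= w - z
z += idx
if 18 == idx:
    idx = idx[w] - idx * w
    w += log(z)
else:
    idx = z == 30
w = 4
w -= 8 % w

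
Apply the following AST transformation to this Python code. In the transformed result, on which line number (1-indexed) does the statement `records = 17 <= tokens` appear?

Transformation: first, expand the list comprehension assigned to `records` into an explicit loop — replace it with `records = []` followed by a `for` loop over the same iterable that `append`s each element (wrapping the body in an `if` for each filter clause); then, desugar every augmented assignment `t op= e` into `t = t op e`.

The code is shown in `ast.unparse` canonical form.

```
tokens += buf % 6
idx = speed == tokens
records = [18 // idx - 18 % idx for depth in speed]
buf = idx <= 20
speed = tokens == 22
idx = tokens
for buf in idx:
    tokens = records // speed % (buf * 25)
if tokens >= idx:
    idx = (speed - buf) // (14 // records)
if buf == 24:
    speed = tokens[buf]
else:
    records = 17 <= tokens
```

16

Transformed code:
tokens = tokens + buf % 6
idx = speed == tokens
records = []
for depth in speed:
    records.append(18 // idx - 18 % idx)
buf = idx <= 20
speed = tokens == 22
idx = tokens
for buf in idx:
    tokens = records // speed % (buf * 25)
if tokens >= idx:
    idx = (speed - buf) // (14 // records)
if buf == 24:
    speed = tokens[buf]
else:
    records = 17 <= tokens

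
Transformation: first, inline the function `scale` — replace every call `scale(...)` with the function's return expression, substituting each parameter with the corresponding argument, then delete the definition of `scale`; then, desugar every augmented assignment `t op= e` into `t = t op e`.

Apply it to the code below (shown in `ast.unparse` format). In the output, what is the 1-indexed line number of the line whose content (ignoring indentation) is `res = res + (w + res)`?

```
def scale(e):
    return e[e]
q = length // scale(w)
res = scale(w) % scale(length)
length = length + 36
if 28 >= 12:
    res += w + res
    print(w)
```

5

Transformed code:
q = length // w[w]
res = w[w] % length[length]
length = length + 36
if 28 >= 12:
    res = res + (w + res)
    print(w)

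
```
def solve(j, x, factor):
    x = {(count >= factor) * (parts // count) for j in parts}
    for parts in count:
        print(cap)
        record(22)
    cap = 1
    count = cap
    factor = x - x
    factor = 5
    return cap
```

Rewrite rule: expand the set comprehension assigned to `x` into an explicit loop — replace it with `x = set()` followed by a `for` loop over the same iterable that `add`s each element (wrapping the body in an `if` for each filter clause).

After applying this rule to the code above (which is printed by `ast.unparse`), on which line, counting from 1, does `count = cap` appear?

Transformed code:
def solve(j, x, factor):
    x = set()
    for j in parts:
        x.add((count >= factor) * (parts // count))
    for parts in count:
        print(cap)
        record(22)
    cap = 1
    count = cap
    factor = x - x
    factor = 5
    return cap

9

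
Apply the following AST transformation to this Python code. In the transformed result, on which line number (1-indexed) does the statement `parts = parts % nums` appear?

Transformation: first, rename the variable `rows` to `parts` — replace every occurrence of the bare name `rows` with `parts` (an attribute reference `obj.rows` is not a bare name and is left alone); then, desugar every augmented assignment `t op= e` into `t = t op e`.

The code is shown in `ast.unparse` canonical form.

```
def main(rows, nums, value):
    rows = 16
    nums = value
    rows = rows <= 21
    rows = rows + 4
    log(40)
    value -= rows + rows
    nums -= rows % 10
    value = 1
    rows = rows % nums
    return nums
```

10

Transformed code:
def main(parts, nums, value):
    parts = 16
    nums = value
    parts = parts <= 21
    parts = parts + 4
    log(40)
    value = value - (parts + parts)
    nums = nums - parts % 10
    value = 1
    parts = parts % nums
    return nums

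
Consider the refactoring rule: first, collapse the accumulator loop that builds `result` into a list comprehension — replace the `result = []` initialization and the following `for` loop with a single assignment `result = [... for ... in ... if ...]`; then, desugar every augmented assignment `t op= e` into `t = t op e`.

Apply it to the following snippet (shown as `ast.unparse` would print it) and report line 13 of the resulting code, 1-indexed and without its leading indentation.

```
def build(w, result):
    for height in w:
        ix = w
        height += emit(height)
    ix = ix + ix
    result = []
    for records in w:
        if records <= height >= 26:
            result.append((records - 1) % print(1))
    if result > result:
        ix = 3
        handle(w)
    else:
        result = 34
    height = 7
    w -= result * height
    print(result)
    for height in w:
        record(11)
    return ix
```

w = w - result * height

Transformed code:
def build(w, result):
    for height in w:
        ix = w
        height = height + emit(height)
    ix = ix + ix
    result = [(records - 1) % print(1) for records in w if records <= height >= 26]
    if result > result:
        ix = 3
        handle(w)
    else:
        result = 34
    height = 7
    w = w - result * height
    print(result)
    for height in w:
        record(11)
    return ix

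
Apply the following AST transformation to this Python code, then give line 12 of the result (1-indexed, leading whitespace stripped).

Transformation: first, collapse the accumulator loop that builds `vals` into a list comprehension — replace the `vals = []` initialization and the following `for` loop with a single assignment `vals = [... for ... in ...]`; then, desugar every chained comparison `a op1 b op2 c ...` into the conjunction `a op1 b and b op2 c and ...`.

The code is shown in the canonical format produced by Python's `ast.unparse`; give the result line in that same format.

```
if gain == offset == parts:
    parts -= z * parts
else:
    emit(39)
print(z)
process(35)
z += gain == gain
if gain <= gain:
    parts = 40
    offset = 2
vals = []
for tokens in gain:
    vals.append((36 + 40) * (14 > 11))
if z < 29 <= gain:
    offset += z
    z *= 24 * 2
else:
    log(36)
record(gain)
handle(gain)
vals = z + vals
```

if z < 29 and 29 <= gain:

Transformed code:
if gain == offset and offset == parts:
    parts -= z * parts
else:
    emit(39)
print(z)
process(35)
z += gain == gain
if gain <= gain:
    parts = 40
    offset = 2
vals = [(36 + 40) * (14 > 11) for tokens in gain]
if z < 29 and 29 <= gain:
    offset += z
    z *= 24 * 2
else:
    log(36)
record(gain)
handle(gain)
vals = z + vals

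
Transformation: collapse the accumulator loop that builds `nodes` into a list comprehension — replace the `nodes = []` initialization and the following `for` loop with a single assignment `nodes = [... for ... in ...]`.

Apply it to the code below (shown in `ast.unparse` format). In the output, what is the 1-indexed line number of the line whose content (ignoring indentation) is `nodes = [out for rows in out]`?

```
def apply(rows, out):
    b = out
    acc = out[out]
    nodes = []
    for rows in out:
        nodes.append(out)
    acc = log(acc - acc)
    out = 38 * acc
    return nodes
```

Transformed code:
def apply(rows, out):
    b = out
    acc = out[out]
    nodes = [out for rows in out]
    acc = log(acc - acc)
    out = 38 * acc
    return nodes

4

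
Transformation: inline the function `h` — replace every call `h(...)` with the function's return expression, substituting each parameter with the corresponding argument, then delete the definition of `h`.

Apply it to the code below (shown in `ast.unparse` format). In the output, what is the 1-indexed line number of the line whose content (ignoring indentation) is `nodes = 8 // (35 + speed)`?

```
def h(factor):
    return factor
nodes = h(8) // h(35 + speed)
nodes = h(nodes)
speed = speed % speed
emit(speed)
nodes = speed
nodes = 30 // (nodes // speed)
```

1

Transformed code:
nodes = 8 // (35 + speed)
nodes = nodes
speed = speed % speed
emit(speed)
nodes = speed
nodes = 30 // (nodes // speed)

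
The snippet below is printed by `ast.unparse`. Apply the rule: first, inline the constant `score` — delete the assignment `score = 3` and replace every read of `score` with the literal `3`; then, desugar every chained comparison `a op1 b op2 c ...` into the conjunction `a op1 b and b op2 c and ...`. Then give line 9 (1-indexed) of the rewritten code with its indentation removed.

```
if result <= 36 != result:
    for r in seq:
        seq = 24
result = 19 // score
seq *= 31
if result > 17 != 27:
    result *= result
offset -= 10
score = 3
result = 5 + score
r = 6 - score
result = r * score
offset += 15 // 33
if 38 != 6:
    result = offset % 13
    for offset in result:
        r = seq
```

result = 5 + 3

Transformed code:
if result <= 36 and 36 != result:
    for r in seq:
        seq = 24
result = 19 // 3
seq *= 31
if result > 17 and 17 != 27:
    result *= result
offset -= 10
result = 5 + 3
r = 6 - 3
result = r * 3
offset += 15 // 33
if 38 != 6:
    result = offset % 13
    for offset in result:
        r = seq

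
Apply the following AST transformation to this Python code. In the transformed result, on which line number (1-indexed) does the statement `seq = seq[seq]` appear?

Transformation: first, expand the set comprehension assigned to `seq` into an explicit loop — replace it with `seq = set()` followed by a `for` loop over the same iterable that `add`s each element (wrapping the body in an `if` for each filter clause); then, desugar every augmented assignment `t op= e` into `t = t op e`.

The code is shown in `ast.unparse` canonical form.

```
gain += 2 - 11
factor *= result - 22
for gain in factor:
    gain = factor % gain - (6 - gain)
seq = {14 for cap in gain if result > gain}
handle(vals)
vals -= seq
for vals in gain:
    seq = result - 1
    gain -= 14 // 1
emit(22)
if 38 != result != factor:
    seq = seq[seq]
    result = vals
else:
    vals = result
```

Transformed code:
gain = gain + (2 - 11)
factor = factor * (result - 22)
for gain in factor:
    gain = factor % gain - (6 - gain)
seq = set()
for cap in gain:
    if result > gain:
        seq.add(14)
handle(vals)
vals = vals - seq
for vals in gain:
    seq = result - 1
    gain = gain - 14 // 1
emit(22)
if 38 != result != factor:
    seq = seq[seq]
    result = vals
else:
    vals = result

16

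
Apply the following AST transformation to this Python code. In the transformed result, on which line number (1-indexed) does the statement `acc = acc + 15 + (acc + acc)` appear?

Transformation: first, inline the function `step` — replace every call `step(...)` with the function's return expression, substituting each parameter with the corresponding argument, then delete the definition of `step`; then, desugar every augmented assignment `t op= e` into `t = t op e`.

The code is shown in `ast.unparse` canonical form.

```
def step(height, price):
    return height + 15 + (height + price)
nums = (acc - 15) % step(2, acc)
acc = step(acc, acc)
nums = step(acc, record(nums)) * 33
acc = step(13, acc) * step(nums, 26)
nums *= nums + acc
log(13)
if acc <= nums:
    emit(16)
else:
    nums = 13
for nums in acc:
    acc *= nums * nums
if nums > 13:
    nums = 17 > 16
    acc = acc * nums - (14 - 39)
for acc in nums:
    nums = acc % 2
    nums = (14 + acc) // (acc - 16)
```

Transformed code:
nums = (acc - 15) % (2 + 15 + (2 + acc))
acc = acc + 15 + (acc + acc)
nums = (acc + 15 + (acc + record(nums))) * 33
acc = (13 + 15 + (13 + acc)) * (nums + 15 + (nums + 26))
nums = nums * (nums + acc)
log(13)
if acc <= nums:
    emit(16)
else:
    nums = 13
for nums in acc:
    acc = acc * (nums * nums)
if nums > 13:
    nums = 17 > 16
    acc = acc * nums - (14 - 39)
for acc in nums:
    nums = acc % 2
    nums = (14 + acc) // (acc - 16)

2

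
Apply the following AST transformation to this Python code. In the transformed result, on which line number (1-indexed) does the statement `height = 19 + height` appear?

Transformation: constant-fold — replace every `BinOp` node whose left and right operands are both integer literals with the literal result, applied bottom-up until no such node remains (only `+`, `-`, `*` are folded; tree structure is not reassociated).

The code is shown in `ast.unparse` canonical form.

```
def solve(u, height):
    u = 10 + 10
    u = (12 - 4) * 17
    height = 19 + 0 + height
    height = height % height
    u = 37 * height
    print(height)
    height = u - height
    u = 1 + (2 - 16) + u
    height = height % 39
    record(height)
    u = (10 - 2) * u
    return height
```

Transformed code:
def solve(u, height):
    u = 20
    u = 136
    height = 19 + height
    height = height % height
    u = 37 * height
    print(height)
    height = u - height
    u = -13 + u
    height = height % 39
    record(height)
    u = 8 * u
    return height

4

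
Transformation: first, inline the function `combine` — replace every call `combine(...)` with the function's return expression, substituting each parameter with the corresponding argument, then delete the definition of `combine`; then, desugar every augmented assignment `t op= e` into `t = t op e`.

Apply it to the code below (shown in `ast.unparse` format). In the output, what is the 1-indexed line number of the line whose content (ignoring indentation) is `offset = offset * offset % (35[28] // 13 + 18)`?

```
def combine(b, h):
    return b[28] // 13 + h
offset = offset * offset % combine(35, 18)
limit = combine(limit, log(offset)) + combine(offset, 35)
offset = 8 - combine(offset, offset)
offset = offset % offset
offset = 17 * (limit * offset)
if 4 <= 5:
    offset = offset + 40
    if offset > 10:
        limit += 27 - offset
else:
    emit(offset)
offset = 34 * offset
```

1

Transformed code:
offset = offset * offset % (35[28] // 13 + 18)
limit = limit[28] // 13 + log(offset) + (offset[28] // 13 + 35)
offset = 8 - (offset[28] // 13 + offset)
offset = offset % offset
offset = 17 * (limit * offset)
if 4 <= 5:
    offset = offset + 40
    if offset > 10:
        limit = limit + (27 - offset)
else:
    emit(offset)
offset = 34 * offset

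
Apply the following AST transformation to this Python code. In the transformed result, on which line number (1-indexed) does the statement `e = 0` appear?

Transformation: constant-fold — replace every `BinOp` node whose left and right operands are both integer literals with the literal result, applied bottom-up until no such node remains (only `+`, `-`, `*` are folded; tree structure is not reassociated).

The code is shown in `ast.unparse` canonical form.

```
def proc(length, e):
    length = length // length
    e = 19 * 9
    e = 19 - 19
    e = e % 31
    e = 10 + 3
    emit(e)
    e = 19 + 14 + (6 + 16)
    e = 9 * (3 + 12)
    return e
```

4

Transformed code:
def proc(length, e):
    length = length // length
    e = 171
    e = 0
    e = e % 31
    e = 13
    emit(e)
    e = 55
    e = 135
    return e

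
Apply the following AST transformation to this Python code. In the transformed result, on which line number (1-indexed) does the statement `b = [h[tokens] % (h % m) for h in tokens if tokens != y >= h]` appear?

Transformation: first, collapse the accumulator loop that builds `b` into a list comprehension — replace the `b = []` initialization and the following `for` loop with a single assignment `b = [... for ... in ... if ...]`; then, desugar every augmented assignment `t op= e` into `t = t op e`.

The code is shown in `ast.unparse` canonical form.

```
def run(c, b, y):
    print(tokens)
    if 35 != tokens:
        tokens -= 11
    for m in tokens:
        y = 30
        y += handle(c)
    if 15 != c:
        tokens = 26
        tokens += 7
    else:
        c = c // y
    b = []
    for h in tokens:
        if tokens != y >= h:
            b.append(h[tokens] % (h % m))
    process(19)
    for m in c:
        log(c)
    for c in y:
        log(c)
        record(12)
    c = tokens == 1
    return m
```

13

Transformed code:
def run(c, b, y):
    print(tokens)
    if 35 != tokens:
        tokens = tokens - 11
    for m in tokens:
        y = 30
        y = y + handle(c)
    if 15 != c:
        tokens = 26
        tokens = tokens + 7
    else:
        c = c // y
    b = [h[tokens] % (h % m) for h in tokens if tokens != y >= h]
    process(19)
    for m in c:
        log(c)
    for c in y:
        log(c)
        record(12)
    c = tokens == 1
    return m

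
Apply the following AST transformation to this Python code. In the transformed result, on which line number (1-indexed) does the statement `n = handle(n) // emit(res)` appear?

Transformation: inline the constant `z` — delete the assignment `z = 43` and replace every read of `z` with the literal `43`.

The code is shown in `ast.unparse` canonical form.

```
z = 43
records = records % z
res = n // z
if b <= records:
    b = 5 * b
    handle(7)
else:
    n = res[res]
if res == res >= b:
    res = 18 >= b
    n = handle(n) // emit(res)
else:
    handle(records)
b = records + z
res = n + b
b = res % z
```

Transformed code:
records = records % 43
res = n // 43
if b <= records:
    b = 5 * b
    handle(7)
else:
    n = res[res]
if res == res >= b:
    res = 18 >= b
    n = handle(n) // emit(res)
else:
    handle(records)
b = records + 43
res = n + b
b = res % 43

10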